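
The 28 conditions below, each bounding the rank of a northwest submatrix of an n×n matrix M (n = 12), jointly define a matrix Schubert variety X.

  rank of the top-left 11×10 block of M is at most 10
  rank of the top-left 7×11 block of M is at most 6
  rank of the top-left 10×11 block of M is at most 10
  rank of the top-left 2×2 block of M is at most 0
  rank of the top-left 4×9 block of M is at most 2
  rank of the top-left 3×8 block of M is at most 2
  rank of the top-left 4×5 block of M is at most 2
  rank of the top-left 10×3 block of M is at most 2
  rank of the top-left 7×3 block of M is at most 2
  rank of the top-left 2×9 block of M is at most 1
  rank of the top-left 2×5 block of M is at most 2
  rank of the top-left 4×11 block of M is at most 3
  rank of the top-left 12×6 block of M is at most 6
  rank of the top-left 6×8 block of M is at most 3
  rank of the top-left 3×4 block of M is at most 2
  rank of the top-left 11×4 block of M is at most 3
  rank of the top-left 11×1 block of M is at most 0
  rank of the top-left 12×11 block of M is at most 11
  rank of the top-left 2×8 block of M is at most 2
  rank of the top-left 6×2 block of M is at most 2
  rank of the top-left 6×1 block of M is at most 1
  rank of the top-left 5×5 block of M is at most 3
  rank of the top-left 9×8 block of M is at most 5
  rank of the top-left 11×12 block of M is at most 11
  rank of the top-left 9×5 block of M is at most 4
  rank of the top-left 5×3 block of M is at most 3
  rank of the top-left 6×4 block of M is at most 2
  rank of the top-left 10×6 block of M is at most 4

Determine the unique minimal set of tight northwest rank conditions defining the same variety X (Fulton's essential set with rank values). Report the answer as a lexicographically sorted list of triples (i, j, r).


Reconstructing r_w from the 28 given conditions:

  i=1: 0  0  1  1  1  1  1  1  1  1  1  1
  i=2: 0  0  1  1  1  1  1  1  1  2  2  2
  i=3: 0  1  2  2  2  2  2  2  2  3  3  3
  i=4: 0  1  2  2  2  2  2  2  2  3  3  4
  i=5: 0  1  2  2  3  3  3  3  3  4  4  5
  i=6: 0  1  2  2  3  3  3  3  4  5  5  6
  i=7: 0  1  2  3  4  4  4  4  5  6  6  7
  i=8: 0  1  2  3  4  4  5  5  6  7  7  8
  i=9: 0  1  2  3  4  4  5  5  6  7  8  9
  i=10: 0  1  2  3  4  4  5  6  7  8  9  10
  i=11: 0  1  2  3  4  5  6  7  8  9  10  11
  i=12: 1  2  3  4  5  6  7  8  9  10  11  12

giving w = (3, 10, 2, 12, 5, 9, 4, 7, 11, 8, 6, 1) via Δ²R.

D(w) has 35 cells with 9 SE-corners; essential set:

[(2, 2, 0), (2, 9, 1), (4, 9, 2), (4, 11, 3), (6, 4, 2), (6, 8, 3), (9, 8, 5), (10, 6, 4), (11, 1, 0)]


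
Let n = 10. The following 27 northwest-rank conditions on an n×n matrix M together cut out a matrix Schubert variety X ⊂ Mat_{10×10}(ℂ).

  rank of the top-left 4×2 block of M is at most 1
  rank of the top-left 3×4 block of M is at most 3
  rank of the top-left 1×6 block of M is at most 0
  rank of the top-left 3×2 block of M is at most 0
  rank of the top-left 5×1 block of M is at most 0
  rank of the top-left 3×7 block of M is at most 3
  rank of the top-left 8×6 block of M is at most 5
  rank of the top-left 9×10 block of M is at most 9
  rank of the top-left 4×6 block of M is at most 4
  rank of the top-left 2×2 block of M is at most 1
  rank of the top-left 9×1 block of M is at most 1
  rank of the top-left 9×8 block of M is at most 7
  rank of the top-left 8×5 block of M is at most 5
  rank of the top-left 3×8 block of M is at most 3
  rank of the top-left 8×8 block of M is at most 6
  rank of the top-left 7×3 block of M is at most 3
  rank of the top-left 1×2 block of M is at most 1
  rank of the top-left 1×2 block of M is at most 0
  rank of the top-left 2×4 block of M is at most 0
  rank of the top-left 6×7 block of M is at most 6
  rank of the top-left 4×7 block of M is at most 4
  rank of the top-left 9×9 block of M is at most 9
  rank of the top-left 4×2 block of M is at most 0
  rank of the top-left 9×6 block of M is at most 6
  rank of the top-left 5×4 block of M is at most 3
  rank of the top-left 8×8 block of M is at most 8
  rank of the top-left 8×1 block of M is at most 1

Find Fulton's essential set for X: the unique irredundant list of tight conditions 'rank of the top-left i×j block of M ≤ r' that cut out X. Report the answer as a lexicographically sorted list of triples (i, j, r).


Recovering R(i,j) via the rank-extension bound from the 27 conditions:

  0, 0, 0, 0, 0, 0, 1, 1, 1, 1
  0, 0, 0, 0, 1, 1, 2, 2, 2, 2
  0, 0, 1, 1, 2, 2, 3, 3, 3, 3
  0, 0, 1, 2, 3, 3, 4, 4, 4, 4
  0, 1, 2, 3, 4, 4, 5, 5, 5, 5
  1, 2, 3, 4, 5, 5, 6, 6, 6, 6
  1, 2, 3, 4, 5, 5, 6, 6, 7, 7
  1, 2, 3, 4, 5, 5, 6, 6, 7, 8
  1, 2, 3, 4, 5, 6, 7, 7, 8, 9
  1, 2, 3, 4, 5, 6, 7, 8, 9, 10

the unique w with this rank table is (7, 5, 3, 4, 2, 1, 9, 10, 6, 8).

D(w) has 19 cells with 6 SE-corners; essential set:

[(1, 6, 0), (2, 4, 0), (4, 2, 0), (5, 1, 0), (8, 6, 5), (8, 8, 6)]


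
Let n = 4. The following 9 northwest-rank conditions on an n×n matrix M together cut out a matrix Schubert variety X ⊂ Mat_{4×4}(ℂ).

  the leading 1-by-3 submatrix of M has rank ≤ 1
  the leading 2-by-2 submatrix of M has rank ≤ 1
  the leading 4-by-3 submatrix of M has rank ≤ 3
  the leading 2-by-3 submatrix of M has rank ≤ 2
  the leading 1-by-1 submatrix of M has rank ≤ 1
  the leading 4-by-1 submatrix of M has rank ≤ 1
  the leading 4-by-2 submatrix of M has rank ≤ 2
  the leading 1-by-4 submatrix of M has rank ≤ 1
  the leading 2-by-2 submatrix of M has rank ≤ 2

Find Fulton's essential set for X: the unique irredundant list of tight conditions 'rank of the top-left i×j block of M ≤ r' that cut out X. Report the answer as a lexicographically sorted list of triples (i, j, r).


Computing R[i][j] = min implied NW-rank bound (n=4, 9 conditions):

  row 1: 1, 1, 1, 1
  row 2: 1, 1, 2, 2
  row 3: 1, 2, 3, 3
  row 4: 1, 2, 3, 4

reading off 1-entries of Δ²R: w = (1, 3, 2, 4).

ℓ(w)=1; the 1 essential cell (i,j,r):

[(2, 2, 1)]


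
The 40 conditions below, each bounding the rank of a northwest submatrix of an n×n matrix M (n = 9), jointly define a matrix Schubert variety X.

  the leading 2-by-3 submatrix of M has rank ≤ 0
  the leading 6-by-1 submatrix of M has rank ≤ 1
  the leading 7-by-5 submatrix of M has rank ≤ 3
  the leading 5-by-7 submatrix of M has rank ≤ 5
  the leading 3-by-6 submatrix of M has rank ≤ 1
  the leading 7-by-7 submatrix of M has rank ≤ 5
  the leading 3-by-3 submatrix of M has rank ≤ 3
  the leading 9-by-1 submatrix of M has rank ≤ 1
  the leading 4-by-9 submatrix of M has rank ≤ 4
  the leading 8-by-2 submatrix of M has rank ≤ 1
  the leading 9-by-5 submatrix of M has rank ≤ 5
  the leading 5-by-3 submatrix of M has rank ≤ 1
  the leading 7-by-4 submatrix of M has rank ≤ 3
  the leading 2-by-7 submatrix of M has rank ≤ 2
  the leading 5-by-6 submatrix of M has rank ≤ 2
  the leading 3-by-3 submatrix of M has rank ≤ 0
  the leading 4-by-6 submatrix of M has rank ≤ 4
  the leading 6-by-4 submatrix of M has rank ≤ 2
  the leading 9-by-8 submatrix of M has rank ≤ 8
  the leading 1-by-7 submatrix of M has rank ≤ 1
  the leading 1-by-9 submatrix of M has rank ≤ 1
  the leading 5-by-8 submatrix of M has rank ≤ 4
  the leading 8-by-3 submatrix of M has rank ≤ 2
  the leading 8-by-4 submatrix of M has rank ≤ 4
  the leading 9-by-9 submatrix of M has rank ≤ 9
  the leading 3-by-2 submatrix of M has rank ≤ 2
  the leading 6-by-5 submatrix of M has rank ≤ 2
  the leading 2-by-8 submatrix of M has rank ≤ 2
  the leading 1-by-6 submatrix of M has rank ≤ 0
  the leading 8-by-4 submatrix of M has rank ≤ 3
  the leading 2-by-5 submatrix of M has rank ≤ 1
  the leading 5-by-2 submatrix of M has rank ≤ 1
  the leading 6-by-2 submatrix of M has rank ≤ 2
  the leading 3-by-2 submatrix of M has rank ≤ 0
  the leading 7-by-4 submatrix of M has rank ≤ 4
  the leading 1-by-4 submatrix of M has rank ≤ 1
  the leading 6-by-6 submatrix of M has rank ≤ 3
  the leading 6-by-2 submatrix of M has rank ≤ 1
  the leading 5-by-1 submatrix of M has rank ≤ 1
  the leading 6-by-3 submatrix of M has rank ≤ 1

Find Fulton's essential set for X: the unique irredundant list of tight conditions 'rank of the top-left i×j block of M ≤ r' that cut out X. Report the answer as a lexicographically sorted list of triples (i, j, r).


Propagating the 40 rank bounds to every northwest block:

  0, 0, 0, 0, 0, 0, 1, 1, 1
  0, 0, 0, 1, 1, 1, 2, 2, 2
  0, 0, 0, 1, 1, 1, 2, 3, 3
  1, 1, 1, 2, 2, 2, 3, 4, 4
  1, 1, 1, 2, 2, 2, 3, 4, 5
  1, 1, 1, 2, 2, 3, 4, 5, 6
  1, 1, 2, 3, 3, 4, 5, 6, 7
  1, 1, 2, 3, 4, 5, 6, 7, 8
  1, 2, 3, 4, 5, 6, 7, 8, 9

reading off 1-entries of Δ²R: w = (7, 4, 8, 1, 9, 6, 3, 5, 2).

Fulton essential set (7 of the 23 Rothe cells):

[(1, 6, 0), (3, 3, 0), (3, 6, 1), (5, 6, 2), (6, 3, 1), (6, 5, 2), (8, 2, 1)]


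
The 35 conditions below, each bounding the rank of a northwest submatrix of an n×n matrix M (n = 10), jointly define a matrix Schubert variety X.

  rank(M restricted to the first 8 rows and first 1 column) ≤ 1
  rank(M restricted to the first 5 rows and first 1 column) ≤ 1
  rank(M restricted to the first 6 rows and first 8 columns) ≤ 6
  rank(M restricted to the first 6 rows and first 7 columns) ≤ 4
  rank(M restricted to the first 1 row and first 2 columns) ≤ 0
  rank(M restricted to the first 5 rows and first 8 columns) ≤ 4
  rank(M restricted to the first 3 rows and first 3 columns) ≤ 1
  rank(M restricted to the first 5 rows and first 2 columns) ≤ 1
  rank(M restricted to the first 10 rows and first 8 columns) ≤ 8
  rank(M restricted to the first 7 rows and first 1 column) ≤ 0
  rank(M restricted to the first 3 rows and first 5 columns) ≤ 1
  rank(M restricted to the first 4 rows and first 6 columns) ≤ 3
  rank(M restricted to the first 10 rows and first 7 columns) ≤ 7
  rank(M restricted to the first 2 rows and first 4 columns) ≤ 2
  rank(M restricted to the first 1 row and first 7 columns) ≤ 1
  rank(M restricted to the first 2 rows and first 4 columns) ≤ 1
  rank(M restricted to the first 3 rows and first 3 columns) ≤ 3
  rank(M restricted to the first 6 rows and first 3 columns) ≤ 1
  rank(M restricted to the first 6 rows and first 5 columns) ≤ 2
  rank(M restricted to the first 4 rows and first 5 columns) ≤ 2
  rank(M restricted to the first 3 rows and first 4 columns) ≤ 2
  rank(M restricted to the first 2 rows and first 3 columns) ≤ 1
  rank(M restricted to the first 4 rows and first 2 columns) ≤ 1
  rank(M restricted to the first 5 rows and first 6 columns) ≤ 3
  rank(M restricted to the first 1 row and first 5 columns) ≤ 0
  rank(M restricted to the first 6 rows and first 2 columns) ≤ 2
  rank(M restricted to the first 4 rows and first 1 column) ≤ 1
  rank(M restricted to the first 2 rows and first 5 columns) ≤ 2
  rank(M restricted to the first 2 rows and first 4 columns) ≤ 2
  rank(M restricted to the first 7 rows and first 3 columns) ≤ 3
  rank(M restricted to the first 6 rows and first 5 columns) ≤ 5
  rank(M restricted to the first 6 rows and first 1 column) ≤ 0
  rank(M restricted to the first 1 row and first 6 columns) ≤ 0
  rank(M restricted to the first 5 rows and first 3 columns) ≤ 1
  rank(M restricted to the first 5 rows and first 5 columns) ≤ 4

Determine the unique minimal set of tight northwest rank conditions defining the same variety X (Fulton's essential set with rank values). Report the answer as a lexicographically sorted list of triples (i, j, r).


Propagating the 35 rank bounds to every northwest block:

  row 1: 0 0 0 0 0 0 1 1 1 1
  row 2: 0 1 1 1 1 1 2 2 2 2
  row 3: 0 1 1 1 1 2 3 3 3 3
  row 4: 0 1 1 2 2 3 4 4 4 4
  row 5: 0 1 1 2 2 3 4 4 5 5
  row 6: 0 1 1 2 2 3 4 5 6 6
  row 7: 0 1 2 3 3 4 5 6 7 7
  row 8: 1 2 3 4 4 5 6 7 8 8
  row 9: 1 2 3 4 5 6 7 8 9 9
  row 10: 1 2 3 4 5 6 7 8 9 10

hence w(1..10) = (7, 2, 6, 4, 9, 8, 3, 1, 5, 10).

D(w) has 21 cells with 6 SE-corners; essential set:

[(1, 6, 0), (3, 5, 1), (5, 8, 4), (6, 3, 1), (6, 5, 2), (7, 1, 0)]


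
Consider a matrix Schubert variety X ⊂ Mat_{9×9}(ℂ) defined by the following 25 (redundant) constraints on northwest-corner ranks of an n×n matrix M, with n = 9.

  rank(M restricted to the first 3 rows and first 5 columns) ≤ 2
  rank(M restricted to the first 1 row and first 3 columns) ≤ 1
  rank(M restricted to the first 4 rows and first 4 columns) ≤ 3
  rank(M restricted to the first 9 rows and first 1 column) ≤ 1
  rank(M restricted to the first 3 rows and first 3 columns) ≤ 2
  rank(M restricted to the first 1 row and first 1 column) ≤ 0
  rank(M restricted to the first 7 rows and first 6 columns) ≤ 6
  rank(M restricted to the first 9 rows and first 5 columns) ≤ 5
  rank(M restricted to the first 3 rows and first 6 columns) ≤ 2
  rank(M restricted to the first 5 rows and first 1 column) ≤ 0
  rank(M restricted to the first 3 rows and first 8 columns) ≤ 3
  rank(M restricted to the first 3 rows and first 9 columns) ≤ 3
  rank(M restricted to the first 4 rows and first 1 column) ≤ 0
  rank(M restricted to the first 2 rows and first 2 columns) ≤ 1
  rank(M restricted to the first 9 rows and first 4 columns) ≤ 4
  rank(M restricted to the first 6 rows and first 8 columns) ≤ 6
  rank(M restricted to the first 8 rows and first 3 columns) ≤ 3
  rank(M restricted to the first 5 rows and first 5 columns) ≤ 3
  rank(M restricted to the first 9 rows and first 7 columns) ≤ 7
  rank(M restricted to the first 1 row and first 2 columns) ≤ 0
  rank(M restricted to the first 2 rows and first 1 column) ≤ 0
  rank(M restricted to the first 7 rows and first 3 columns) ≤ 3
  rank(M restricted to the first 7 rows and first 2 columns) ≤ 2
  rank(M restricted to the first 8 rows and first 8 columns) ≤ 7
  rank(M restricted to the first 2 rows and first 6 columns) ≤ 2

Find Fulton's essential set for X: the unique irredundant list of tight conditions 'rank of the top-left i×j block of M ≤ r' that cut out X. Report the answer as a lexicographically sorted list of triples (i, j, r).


Reconstructing r_w from the 25 given conditions:

  i=1: 0  0  1  1  1  1  1  1  1
  i=2: 0  1  2  2  2  2  2  2  2
  i=3: 0  1  2  2  2  2  3  3  3
  i=4: 0  1  2  3  3  3  4  4  4
  i=5: 0  1  2  3  3  4  5  5  5
  i=6: 1  2  3  4  4  5  6  6  6
  i=7: 1  2  3  4  5  6  7  7  7
  i=8: 1  2  3  4  5  6  7  7  8
  i=9: 1  2  3  4  5  6  7  8  9

hence w(1..9) = (3, 2, 7, 4, 6, 1, 5, 9, 8).

ℓ(w)=11; the 5 essential cells (i,j,r):

[(1, 2, 0), (3, 6, 2), (5, 1, 0), (5, 5, 3), (8, 8, 7)]


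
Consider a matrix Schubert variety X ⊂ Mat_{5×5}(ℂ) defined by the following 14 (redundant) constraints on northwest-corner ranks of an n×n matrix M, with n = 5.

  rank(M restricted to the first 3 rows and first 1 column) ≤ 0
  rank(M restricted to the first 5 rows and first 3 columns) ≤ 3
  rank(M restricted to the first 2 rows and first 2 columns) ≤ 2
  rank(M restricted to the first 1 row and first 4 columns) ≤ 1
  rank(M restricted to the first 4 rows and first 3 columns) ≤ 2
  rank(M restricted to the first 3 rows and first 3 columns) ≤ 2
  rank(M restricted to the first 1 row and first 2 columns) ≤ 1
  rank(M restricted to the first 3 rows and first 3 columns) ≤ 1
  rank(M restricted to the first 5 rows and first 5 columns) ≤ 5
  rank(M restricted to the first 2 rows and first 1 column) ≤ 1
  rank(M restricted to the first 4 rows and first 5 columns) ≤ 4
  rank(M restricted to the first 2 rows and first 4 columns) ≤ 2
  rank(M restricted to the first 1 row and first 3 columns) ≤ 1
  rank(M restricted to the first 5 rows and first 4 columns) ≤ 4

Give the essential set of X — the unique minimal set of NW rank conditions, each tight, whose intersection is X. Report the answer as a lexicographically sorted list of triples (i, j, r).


Rank table r_w(5×5) implied by the 14 constraints:

  0  1  1  1  1
  0  1  1  2  2
  0  1  1  2  3
  1  2  2  3  4
  1  2  3  4  5

giving w = (2, 4, 5, 1, 3) via Δ²R.

Rothe diagram D(w) (5 cells), 2 SE-corners (essential conditions):

[(3, 1, 0), (3, 3, 1)]


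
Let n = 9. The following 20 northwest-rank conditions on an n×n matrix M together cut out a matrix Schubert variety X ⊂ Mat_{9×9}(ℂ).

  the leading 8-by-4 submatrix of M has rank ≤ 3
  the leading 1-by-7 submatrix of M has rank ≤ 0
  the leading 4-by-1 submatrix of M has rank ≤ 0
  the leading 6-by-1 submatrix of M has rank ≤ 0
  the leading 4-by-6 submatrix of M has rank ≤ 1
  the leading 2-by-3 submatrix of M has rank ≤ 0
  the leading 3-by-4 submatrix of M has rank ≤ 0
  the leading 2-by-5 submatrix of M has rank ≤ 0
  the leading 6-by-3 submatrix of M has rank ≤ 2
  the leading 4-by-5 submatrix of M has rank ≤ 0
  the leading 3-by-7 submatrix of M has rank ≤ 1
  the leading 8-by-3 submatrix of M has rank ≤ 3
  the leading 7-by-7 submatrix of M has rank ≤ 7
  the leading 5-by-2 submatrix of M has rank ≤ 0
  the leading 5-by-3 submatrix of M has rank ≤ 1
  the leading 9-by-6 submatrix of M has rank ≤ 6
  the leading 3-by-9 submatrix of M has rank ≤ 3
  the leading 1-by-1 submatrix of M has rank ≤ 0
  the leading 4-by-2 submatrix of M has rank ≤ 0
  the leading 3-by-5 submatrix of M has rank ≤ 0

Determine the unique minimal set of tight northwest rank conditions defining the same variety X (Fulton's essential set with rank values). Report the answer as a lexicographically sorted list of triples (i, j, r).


Reconstructing r_w from the 20 given conditions:

  0 0 0 0 0 0 0 1 1
  0 0 0 0 0 1 1 2 2
  0 0 0 0 0 1 1 2 3
  0 0 0 0 0 1 2 3 4
  0 0 1 1 1 2 3 4 5
  0 1 2 2 2 3 4 5 6
  1 2 3 3 3 4 5 6 7
  1 2 3 3 4 5 6 7 8
  1 2 3 4 5 6 7 8 9

second differences of R give the permutation w = (8, 6, 9, 7, 3, 2, 1, 5, 4).

6 SE-corners of the 27-cell Rothe diagram give Ess(w):

[(1, 7, 0), (3, 7, 1), (4, 5, 0), (5, 2, 0), (6, 1, 0), (8, 4, 3)]


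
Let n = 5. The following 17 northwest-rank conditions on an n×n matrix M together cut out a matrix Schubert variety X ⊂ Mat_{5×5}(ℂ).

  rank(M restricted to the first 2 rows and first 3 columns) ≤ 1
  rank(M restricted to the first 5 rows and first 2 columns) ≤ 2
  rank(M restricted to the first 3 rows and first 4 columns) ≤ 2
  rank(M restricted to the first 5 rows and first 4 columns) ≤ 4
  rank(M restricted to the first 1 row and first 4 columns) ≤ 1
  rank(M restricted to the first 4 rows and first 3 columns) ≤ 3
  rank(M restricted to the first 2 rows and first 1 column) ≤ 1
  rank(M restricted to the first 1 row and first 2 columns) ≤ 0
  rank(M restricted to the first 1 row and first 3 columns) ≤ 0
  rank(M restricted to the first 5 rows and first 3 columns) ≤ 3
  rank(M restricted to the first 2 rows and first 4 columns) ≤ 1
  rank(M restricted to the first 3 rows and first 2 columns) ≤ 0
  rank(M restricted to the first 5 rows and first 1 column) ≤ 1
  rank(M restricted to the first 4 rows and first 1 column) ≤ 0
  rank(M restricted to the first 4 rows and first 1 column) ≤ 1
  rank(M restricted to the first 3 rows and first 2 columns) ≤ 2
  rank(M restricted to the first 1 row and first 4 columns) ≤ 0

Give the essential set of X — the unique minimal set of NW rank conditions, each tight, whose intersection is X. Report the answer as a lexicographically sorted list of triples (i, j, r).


Propagating the 17 rank bounds to every northwest block:

  R[1]: 0 0 0 0 1
  R[2]: 0 0 1 1 2
  R[3]: 0 0 1 2 3
  R[4]: 0 1 2 3 4
  R[5]: 1 2 3 4 5

giving w = (5, 3, 4, 2, 1) via Δ²R.

3 SE-corners of the 9-cell Rothe diagram give Ess(w):

[(1, 4, 0), (3, 2, 0), (4, 1, 0)]


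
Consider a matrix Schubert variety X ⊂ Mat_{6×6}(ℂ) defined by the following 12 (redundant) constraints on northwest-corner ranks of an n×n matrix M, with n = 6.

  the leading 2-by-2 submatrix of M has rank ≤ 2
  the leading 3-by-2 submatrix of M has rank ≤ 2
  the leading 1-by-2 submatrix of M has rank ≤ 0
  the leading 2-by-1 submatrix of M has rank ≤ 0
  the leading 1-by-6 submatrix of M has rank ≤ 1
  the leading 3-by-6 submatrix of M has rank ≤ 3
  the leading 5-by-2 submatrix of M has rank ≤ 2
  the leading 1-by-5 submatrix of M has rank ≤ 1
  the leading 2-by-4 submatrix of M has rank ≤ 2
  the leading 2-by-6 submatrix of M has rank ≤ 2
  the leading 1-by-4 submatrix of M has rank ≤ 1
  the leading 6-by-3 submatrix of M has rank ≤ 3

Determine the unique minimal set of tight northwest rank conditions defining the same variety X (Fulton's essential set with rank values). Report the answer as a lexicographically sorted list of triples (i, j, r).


Propagating the 12 rank bounds to every northwest block:

  row 1: 0 | 0 | 1 | 1 | 1 | 1
  row 2: 0 | 1 | 2 | 2 | 2 | 2
  row 3: 1 | 2 | 3 | 3 | 3 | 3
  row 4: 1 | 2 | 3 | 4 | 4 | 4
  row 5: 1 | 2 | 3 | 4 | 5 | 5
  row 6: 1 | 2 | 3 | 4 | 5 | 6

second differences of R give the permutation w = (3, 2, 1, 4, 5, 6).

D(w) has 3 cells with 2 SE-corners; essential set:

[(1, 2, 0), (2, 1, 0)]


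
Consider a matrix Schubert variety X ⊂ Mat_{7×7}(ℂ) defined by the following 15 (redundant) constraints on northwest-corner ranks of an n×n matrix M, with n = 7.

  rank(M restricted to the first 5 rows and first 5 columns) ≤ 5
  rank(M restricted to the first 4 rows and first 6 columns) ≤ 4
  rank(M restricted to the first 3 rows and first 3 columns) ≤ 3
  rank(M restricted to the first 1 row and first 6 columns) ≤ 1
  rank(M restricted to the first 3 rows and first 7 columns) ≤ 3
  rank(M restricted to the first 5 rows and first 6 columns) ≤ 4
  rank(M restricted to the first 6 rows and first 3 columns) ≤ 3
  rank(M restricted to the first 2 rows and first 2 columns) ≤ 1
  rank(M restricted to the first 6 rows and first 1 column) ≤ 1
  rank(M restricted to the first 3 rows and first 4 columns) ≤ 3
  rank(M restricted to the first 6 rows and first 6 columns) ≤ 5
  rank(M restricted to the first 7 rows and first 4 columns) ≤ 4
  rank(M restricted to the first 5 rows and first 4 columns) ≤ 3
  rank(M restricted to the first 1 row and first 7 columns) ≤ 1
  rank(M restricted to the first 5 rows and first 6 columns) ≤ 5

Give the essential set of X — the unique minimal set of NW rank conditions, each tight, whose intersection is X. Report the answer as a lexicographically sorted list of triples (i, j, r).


Recovering R(i,j) via the rank-extension bound from the 15 conditions:

  R[1]: 1, 1, 1, 1, 1, 1, 1
  R[2]: 1, 1, 2, 2, 2, 2, 2
  R[3]: 1, 2, 3, 3, 3, 3, 3
  R[4]: 1, 2, 3, 3, 4, 4, 4
  R[5]: 1, 2, 3, 3, 4, 4, 5
  R[6]: 1, 2, 3, 4, 5, 5, 6
  R[7]: 1, 2, 3, 4, 5, 6, 7

second differences of R give the permutation w = (1, 3, 2, 5, 7, 4, 6).

Rothe diagram D(w) (4 cells), 3 SE-corners (essential conditions):

[(2, 2, 1), (5, 4, 3), (5, 6, 4)]


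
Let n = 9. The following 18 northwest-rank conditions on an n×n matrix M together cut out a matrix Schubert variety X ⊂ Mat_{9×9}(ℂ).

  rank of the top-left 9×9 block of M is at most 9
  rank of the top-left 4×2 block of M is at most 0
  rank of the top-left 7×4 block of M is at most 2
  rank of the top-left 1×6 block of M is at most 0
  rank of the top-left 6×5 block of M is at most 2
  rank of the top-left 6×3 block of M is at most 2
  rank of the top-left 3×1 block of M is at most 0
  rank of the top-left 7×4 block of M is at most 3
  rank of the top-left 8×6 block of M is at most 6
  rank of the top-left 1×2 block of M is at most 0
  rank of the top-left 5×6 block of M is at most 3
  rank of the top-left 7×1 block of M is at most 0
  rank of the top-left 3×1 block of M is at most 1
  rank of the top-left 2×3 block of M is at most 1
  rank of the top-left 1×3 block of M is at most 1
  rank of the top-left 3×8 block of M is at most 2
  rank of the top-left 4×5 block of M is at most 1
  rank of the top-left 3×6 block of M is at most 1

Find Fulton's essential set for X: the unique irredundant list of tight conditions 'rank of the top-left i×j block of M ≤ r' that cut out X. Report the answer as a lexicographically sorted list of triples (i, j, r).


Recovering R(i,j) via the rank-extension bound from the 18 conditions:

  i=1: 0  0  0  0  0  0  1  1  1
  i=2: 0  0  1  1  1  1  2  2  2
  i=3: 0  0  1  1  1  1  2  2  3
  i=4: 0  0  1  1  1  2  3  3  4
  i=5: 0  1  2  2  2  3  4  4  5
  i=6: 0  1  2  2  2  3  4  5  6
  i=7: 0  1  2  2  3  4  5  6  7
  i=8: 1  2  3  3  4  5  6  7  8
  i=9: 1  2  3  4  5  6  7  8  9

so w = (7, 3, 9, 6, 2, 8, 5, 1, 4).

|D(w)|=24, |Ess(w)|=8:

[(1, 6, 0), (3, 6, 1), (3, 8, 2), (4, 2, 0), (4, 5, 1), (6, 5, 2), (7, 1, 0), (7, 4, 2)]


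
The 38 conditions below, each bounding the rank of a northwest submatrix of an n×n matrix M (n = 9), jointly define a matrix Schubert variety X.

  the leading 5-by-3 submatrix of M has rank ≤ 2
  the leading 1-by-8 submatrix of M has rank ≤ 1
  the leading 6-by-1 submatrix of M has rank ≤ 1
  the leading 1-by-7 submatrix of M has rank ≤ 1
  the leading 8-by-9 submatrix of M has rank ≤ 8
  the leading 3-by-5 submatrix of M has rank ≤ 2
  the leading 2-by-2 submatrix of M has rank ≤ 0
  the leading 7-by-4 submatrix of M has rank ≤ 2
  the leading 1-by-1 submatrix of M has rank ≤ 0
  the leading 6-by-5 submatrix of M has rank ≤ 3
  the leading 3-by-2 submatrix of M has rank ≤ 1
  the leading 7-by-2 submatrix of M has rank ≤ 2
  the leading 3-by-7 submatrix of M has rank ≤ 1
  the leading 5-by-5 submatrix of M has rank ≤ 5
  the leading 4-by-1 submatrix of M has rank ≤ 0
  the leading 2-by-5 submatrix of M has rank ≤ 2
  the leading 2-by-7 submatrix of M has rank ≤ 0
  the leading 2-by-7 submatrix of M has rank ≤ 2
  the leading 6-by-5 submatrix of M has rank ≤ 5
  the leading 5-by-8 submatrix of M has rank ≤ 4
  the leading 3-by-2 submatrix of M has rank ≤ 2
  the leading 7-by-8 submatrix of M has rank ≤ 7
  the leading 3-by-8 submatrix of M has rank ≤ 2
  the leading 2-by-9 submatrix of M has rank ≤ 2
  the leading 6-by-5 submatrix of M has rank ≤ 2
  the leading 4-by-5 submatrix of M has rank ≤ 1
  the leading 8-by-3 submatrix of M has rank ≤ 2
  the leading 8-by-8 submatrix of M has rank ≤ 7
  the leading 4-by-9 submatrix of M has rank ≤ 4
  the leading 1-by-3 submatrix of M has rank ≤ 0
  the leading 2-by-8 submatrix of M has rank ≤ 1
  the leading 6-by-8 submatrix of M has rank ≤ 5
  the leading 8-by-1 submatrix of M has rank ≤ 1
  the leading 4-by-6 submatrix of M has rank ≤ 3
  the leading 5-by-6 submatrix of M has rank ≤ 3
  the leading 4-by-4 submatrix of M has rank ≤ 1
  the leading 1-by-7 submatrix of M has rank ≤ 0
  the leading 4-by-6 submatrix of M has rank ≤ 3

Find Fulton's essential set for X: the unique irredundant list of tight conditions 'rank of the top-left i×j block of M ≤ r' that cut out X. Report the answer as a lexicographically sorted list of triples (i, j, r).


Reconstructing r_w from the 38 given conditions:

  R[1]: 0, 0, 0, 0, 0, 0, 0, 1, 1
  R[2]: 0, 0, 0, 0, 0, 0, 0, 1, 2
  R[3]: 0, 1, 1, 1, 1, 1, 1, 2, 3
  R[4]: 0, 1, 1, 1, 1, 2, 2, 3, 4
  R[5]: 1, 2, 2, 2, 2, 3, 3, 4, 5
  R[6]: 1, 2, 2, 2, 2, 3, 4, 5, 6
  R[7]: 1, 2, 2, 2, 3, 4, 5, 6, 7
  R[8]: 1, 2, 2, 3, 4, 5, 6, 7, 8
  R[9]: 1, 2, 3, 4, 5, 6, 7, 8, 9

the unique w with this rank table is (8, 9, 2, 6, 1, 7, 5, 4, 3).

D(w) has 25 cells with 6 SE-corners; essential set:

[(2, 7, 0), (4, 1, 0), (4, 5, 1), (6, 5, 2), (7, 4, 2), (8, 3, 2)]


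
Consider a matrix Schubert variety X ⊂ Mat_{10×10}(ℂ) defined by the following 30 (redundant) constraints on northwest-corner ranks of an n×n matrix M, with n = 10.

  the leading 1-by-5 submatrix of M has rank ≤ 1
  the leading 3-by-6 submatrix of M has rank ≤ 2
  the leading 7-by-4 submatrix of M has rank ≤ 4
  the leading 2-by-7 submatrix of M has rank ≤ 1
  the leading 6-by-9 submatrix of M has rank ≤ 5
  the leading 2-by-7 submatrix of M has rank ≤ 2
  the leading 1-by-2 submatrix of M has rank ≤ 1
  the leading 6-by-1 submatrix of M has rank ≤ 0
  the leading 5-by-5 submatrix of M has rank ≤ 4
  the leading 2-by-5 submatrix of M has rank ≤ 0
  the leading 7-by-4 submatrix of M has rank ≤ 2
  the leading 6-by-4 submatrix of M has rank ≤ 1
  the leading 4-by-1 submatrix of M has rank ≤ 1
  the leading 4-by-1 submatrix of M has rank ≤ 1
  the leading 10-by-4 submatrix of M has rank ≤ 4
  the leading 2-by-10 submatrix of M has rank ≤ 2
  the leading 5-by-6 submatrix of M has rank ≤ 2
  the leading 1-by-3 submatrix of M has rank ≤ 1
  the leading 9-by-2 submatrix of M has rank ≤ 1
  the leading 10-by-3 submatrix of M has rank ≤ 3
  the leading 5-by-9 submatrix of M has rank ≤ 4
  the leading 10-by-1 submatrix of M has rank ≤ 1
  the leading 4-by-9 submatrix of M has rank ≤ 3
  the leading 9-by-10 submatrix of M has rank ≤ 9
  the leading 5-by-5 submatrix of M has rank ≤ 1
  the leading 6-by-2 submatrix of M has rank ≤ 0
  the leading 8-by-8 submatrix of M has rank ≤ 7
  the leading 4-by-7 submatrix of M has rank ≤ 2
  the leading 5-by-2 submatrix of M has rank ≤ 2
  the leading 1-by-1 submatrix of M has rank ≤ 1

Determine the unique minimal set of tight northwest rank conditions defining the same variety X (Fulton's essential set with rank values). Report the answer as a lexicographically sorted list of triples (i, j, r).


Propagating the 30 rank bounds to every northwest block:

  row 1: 0, 0, 0, 0, 0, 1, 1, 1, 1, 1
  row 2: 0, 0, 0, 0, 0, 1, 1, 2, 2, 2
  row 3: 0, 0, 1, 1, 1, 2, 2, 3, 3, 3
  row 4: 0, 0, 1, 1, 1, 2, 2, 3, 3, 4
  row 5: 0, 0, 1, 1, 1, 2, 3, 4, 4, 5
  row 6: 0, 0, 1, 1, 2, 3, 4, 5, 5, 6
  row 7: 1, 1, 2, 2, 3, 4, 5, 6, 6, 7
  row 8: 1, 1, 2, 3, 4, 5, 6, 7, 7, 8
  row 9: 1, 1, 2, 3, 4, 5, 6, 7, 8, 9
  row 10: 1, 2, 3, 4, 5, 6, 7, 8, 9, 10

the unique w with this rank table is (6, 8, 3, 10, 7, 5, 1, 4, 9, 2).

Rothe diagram D(w) (28 cells), 8 SE-corners (essential conditions):

[(2, 5, 0), (2, 7, 1), (4, 7, 2), (4, 9, 3), (5, 5, 1), (6, 2, 0), (6, 4, 1), (9, 2, 1)]


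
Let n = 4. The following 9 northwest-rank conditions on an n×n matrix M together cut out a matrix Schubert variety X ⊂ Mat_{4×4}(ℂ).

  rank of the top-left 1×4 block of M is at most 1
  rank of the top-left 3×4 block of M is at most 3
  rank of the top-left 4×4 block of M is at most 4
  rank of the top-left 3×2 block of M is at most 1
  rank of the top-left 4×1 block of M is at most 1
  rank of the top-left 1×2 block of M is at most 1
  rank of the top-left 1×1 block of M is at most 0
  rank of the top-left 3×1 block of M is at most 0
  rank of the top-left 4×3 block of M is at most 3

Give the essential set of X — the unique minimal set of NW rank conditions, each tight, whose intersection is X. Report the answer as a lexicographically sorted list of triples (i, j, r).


The tightest implied rank at each (i,j), from the 9 conditions:

  row 1: 0 | 1 | 1 | 1
  row 2: 0 | 1 | 2 | 2
  row 3: 0 | 1 | 2 | 3
  row 4: 1 | 2 | 3 | 4

second differences of R give the permutation w = (2, 3, 4, 1).

ℓ(w)=3; the 1 essential cell (i,j,r):

[(3, 1, 0)]


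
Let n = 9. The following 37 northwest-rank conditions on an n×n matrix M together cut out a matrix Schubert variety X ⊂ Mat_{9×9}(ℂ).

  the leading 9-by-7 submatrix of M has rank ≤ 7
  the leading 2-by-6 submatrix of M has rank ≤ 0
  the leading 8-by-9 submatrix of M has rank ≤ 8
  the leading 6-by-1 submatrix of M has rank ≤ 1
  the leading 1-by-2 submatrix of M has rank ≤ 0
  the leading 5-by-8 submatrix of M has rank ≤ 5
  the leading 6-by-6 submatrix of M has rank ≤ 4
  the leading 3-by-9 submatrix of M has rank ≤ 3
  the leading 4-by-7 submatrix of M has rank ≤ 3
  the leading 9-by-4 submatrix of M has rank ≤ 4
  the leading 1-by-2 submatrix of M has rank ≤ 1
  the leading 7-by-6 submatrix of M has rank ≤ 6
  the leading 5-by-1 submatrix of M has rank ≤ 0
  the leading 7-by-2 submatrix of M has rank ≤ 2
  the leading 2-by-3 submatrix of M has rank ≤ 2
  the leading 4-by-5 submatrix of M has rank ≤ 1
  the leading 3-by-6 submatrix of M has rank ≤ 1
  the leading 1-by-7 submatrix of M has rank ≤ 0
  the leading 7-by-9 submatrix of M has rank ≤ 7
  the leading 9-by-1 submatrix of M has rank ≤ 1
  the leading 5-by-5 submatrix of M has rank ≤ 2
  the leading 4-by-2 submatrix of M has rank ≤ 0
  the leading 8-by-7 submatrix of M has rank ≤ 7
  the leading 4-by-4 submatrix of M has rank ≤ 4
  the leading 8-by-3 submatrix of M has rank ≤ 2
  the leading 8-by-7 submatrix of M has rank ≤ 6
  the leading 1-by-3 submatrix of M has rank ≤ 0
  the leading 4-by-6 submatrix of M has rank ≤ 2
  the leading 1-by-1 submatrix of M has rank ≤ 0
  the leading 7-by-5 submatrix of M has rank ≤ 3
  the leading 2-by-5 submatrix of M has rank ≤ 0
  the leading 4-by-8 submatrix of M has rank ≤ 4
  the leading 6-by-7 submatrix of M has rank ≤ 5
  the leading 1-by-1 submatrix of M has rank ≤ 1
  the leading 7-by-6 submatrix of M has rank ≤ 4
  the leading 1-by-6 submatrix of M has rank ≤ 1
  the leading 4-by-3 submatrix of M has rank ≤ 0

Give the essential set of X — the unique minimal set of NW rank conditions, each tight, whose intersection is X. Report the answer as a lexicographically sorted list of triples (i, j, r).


The tightest implied rank at each (i,j), from the 37 conditions:

  0 0 0 0 0 0 0 1 1
  0 0 0 0 0 0 1 2 2
  0 0 0 1 1 1 2 3 3
  0 0 0 1 1 2 3 4 4
  0 1 1 2 2 3 4 5 5
  1 2 2 3 3 4 5 6 6
  1 2 2 3 3 4 5 6 7
  1 2 2 3 4 5 6 7 8
  1 2 3 4 5 6 7 8 9

giving w = (8, 7, 4, 6, 2, 1, 9, 5, 3) via Δ²R.

7 SE-corners of the 24-cell Rothe diagram give Ess(w):

[(1, 7, 0), (2, 6, 0), (4, 3, 0), (4, 5, 1), (5, 1, 0), (7, 5, 3), (8, 3, 2)]


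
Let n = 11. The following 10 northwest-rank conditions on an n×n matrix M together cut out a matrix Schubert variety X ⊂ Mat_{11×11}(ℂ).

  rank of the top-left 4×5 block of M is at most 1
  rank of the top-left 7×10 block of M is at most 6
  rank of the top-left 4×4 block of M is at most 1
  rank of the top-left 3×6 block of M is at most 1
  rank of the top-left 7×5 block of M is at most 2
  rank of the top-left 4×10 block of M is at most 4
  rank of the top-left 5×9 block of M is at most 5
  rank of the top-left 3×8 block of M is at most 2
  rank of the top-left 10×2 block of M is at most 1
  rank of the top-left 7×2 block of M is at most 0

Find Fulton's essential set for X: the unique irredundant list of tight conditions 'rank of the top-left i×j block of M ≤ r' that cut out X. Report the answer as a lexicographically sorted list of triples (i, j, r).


Rank table r_w(11×11) implied by the 10 constraints:

  0, 0, 1, 1, 1, 1, 1, 1, 1, 1, 1
  0, 0, 1, 1, 1, 1, 2, 2, 2, 2, 2
  0, 0, 1, 1, 1, 1, 2, 2, 3, 3, 3
  0, 0, 1, 1, 1, 2, 3, 3, 4, 4, 4
  0, 0, 1, 2, 2, 3, 4, 4, 5, 5, 5
  0, 0, 1, 2, 2, 3, 4, 5, 6, 6, 6
  0, 0, 1, 2, 2, 3, 4, 5, 6, 6, 7
  1, 1, 2, 3, 3, 4, 5, 6, 7, 7, 8
  1, 1, 2, 3, 4, 5, 6, 7, 8, 8, 9
  1, 1, 2, 3, 4, 5, 6, 7, 8, 9, 10
  1, 2, 3, 4, 5, 6, 7, 8, 9, 10, 11

second differences of R give the permutation w = (3, 7, 9, 6, 4, 8, 11, 1, 5, 10, 2).

|D(w)|=28, |Ess(w)|=7:

[(3, 6, 1), (3, 8, 2), (4, 5, 1), (7, 2, 0), (7, 5, 2), (7, 10, 6), (10, 2, 1)]


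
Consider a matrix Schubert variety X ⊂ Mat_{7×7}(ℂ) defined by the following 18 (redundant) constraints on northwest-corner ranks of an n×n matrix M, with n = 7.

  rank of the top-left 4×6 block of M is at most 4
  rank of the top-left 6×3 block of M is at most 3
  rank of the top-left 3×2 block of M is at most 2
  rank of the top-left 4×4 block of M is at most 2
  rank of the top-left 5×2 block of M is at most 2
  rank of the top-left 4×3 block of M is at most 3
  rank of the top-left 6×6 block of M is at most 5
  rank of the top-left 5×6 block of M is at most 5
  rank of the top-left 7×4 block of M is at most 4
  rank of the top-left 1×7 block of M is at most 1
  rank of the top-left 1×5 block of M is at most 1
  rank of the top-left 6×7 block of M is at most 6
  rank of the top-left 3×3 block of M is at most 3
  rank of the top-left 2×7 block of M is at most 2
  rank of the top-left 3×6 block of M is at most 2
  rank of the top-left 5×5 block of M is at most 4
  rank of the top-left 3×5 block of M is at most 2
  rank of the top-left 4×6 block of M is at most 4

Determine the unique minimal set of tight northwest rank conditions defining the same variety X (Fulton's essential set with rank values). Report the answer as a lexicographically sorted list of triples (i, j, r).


Recovering R(i,j) via the rank-extension bound from the 18 conditions:

  R[1]: 1 | 1 | 1 | 1 | 1 | 1 | 1
  R[2]: 1 | 2 | 2 | 2 | 2 | 2 | 2
  R[3]: 1 | 2 | 2 | 2 | 2 | 2 | 3
  R[4]: 1 | 2 | 2 | 2 | 3 | 3 | 4
  R[5]: 1 | 2 | 3 | 3 | 4 | 4 | 5
  R[6]: 1 | 2 | 3 | 4 | 5 | 5 | 6
  R[7]: 1 | 2 | 3 | 4 | 5 | 6 | 7

hence w(1..7) = (1, 2, 7, 5, 3, 4, 6).

2 SE-corners of the 6-cell Rothe diagram give Ess(w):

[(3, 6, 2), (4, 4, 2)]


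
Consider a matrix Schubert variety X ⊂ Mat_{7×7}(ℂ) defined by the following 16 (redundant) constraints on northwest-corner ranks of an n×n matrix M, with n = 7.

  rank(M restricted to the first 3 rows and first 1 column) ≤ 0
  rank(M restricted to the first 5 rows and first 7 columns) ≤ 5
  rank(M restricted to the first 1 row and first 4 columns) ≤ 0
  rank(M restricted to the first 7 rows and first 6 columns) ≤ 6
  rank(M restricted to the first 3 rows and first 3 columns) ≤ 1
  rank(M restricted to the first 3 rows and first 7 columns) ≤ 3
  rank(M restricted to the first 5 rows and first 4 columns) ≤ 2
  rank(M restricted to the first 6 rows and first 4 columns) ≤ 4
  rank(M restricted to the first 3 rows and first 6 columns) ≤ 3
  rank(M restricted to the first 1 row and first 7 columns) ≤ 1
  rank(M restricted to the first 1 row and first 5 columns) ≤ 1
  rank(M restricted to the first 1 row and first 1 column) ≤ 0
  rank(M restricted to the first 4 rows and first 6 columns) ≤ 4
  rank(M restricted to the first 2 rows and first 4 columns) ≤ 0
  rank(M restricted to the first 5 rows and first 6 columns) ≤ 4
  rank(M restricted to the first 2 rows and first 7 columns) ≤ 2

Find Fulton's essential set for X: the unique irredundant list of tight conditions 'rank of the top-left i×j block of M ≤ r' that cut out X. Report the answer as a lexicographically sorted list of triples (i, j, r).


The tightest implied rank at each (i,j), from the 16 conditions:

  R[1]: 0 | 0 | 0 | 0 | 1 | 1 | 1
  R[2]: 0 | 0 | 0 | 0 | 1 | 2 | 2
  R[3]: 0 | 1 | 1 | 1 | 2 | 3 | 3
  R[4]: 1 | 2 | 2 | 2 | 3 | 4 | 4
  R[5]: 1 | 2 | 2 | 2 | 3 | 4 | 5
  R[6]: 1 | 2 | 3 | 3 | 4 | 5 | 6
  R[7]: 1 | 2 | 3 | 4 | 5 | 6 | 7

so w = (5, 6, 2, 1, 7, 3, 4).

|D(w)|=11, |Ess(w)|=3:

[(2, 4, 0), (3, 1, 0), (5, 4, 2)]


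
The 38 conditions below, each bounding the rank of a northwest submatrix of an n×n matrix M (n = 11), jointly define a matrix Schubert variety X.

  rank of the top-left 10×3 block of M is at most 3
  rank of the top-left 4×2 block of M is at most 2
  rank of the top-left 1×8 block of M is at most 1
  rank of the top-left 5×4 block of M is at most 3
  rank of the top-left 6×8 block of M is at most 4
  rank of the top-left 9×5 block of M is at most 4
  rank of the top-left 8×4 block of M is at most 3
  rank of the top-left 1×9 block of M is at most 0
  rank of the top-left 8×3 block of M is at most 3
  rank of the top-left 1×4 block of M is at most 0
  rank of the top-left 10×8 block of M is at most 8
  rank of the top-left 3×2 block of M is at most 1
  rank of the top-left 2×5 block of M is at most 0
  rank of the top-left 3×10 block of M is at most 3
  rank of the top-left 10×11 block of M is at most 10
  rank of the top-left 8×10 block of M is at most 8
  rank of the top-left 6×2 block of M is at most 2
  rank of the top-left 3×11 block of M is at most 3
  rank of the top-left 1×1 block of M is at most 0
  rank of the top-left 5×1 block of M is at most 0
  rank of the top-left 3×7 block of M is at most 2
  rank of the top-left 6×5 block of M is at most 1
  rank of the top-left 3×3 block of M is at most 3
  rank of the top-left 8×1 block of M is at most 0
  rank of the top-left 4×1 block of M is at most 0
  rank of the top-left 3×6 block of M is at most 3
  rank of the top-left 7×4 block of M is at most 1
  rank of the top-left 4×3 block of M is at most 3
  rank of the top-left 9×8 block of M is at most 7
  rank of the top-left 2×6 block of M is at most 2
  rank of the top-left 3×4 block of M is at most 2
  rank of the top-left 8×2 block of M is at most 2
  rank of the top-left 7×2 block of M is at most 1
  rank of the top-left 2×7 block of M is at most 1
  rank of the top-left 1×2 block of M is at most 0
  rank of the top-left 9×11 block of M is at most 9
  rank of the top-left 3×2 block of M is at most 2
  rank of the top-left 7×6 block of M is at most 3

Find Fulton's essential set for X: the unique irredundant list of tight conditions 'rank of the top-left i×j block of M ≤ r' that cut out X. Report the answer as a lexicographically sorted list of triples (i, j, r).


The tightest implied rank at each (i,j), from the 38 conditions:

  R[1]: 0, 0, 0, 0, 0, 0, 0, 0, 0, 1, 1
  R[2]: 0, 0, 0, 0, 0, 1, 1, 1, 1, 2, 2
  R[3]: 0, 1, 1, 1, 1, 2, 2, 2, 2, 3, 3
  R[4]: 0, 1, 1, 1, 1, 2, 3, 3, 3, 4, 4
  R[5]: 0, 1, 1, 1, 1, 2, 3, 4, 4, 5, 5
  R[6]: 0, 1, 1, 1, 1, 2, 3, 4, 5, 6, 6
  R[7]: 0, 1, 1, 1, 2, 3, 4, 5, 6, 7, 7
  R[8]: 0, 1, 2, 2, 3, 4, 5, 6, 7, 8, 8
  R[9]: 1, 2, 3, 3, 4, 5, 6, 7, 8, 9, 9
  R[10]: 1, 2, 3, 4, 5, 6, 7, 8, 9, 10, 10
  R[11]: 1, 2, 3, 4, 5, 6, 7, 8, 9, 10, 11

second differences of R give the permutation w = (10, 6, 2, 7, 8, 9, 5, 3, 1, 4, 11).

|D(w)|=31, |Ess(w)|=5:

[(1, 9, 0), (2, 5, 0), (6, 5, 1), (7, 4, 1), (8, 1, 0)]
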